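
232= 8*29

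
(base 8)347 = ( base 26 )8n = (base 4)3213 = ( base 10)231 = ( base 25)96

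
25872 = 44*588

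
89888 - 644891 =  - 555003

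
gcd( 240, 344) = 8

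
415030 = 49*8470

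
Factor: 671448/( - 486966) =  -2^2 * 101^1*293^( - 1) = - 404/293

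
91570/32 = 2861+9/16 = 2861.56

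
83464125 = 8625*9677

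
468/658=234/329 = 0.71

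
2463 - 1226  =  1237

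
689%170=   9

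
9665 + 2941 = 12606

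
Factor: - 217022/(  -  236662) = 13^1*17^1*241^(  -  1 ) = 221/241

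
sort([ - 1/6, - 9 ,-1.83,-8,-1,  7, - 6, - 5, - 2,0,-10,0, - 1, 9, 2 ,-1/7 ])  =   [- 10,  -  9, - 8, - 6,  -  5, - 2,-1.83,-1,-1,  -  1/6, - 1/7,  0, 0, 2,7 , 9 ] 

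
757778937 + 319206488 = 1076985425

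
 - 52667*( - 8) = 421336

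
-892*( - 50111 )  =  44699012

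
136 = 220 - 84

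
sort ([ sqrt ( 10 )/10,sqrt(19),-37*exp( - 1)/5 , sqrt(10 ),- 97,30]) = [-97 ,  -  37*exp(-1) /5,sqrt (10)/10, sqrt( 10),sqrt( 19), 30]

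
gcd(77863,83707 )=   1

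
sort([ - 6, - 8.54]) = [ - 8.54, - 6]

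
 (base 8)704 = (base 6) 2032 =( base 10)452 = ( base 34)DA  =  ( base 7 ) 1214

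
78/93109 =78/93109 = 0.00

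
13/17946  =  13/17946 = 0.00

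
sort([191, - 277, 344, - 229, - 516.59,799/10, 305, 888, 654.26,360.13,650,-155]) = [ - 516.59,  -  277,  -  229,-155,799/10, 191,305 , 344,  360.13, 650,  654.26, 888 ]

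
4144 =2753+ 1391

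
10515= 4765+5750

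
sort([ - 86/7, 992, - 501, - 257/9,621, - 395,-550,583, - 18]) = [ - 550, - 501,-395, - 257/9,  -  18, - 86/7,  583,621 , 992]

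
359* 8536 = 3064424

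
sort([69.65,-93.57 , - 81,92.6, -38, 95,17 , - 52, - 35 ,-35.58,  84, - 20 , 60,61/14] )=[ - 93.57  , - 81, - 52, - 38,-35.58, - 35 ,-20,61/14,17,60,69.65, 84, 92.6 , 95]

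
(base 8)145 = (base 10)101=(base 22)4D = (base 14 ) 73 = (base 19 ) 56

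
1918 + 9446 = 11364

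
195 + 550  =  745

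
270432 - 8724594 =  - 8454162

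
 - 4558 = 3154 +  - 7712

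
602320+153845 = 756165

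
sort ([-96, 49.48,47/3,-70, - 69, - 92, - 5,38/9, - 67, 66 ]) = [ - 96, - 92, - 70 , - 69,-67, - 5,38/9, 47/3, 49.48,66 ] 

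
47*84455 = 3969385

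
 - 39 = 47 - 86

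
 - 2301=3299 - 5600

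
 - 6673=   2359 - 9032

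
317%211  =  106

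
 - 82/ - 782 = 41/391 = 0.10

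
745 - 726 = 19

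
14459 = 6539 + 7920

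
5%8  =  5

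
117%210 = 117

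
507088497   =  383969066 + 123119431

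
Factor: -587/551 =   -  19^(- 1)*29^(-1 )*587^1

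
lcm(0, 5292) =0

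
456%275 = 181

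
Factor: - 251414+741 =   -  250673^1 = - 250673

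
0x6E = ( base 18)62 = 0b1101110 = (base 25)4a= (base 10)110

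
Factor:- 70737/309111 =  - 11^( - 1 )*29^( - 1)* 73^1 = -73/319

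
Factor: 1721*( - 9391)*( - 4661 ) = 59^1*79^1*1721^1*9391^1 = 75330667171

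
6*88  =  528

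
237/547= 237/547  =  0.43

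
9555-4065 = 5490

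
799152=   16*49947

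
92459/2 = 92459/2 = 46229.50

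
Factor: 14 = 2^1* 7^1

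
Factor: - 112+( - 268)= - 2^2*5^1*19^1 = - 380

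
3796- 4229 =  - 433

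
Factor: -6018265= - 5^1*11^1*109423^1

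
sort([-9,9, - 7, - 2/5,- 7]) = [ - 9, - 7,- 7 , - 2/5, 9]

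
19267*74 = 1425758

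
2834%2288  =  546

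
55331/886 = 55331/886 = 62.45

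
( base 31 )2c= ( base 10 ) 74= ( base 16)4A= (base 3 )2202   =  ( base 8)112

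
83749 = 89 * 941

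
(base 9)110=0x5A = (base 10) 90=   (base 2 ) 1011010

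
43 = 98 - 55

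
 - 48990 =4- 48994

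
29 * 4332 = 125628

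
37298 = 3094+34204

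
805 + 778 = 1583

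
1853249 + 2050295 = 3903544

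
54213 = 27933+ 26280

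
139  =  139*1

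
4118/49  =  4118/49 = 84.04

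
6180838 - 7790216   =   - 1609378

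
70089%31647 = 6795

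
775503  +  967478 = 1742981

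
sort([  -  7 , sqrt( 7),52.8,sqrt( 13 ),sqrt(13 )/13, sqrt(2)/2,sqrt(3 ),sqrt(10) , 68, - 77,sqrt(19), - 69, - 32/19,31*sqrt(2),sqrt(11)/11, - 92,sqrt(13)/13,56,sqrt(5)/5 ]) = [ - 92, - 77, - 69, - 7, - 32/19, sqrt(13 ) /13, sqrt(13)/13,sqrt(11)/11, sqrt ( 5)/5,  sqrt( 2)/2,  sqrt (3) , sqrt(7),  sqrt(10),  sqrt(13), sqrt(19),31*sqrt(2), 52.8,  56,68]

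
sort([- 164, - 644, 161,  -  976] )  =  [ - 976,-644 , - 164,161] 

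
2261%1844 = 417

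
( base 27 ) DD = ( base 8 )554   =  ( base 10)364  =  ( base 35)AE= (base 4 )11230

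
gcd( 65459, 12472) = 1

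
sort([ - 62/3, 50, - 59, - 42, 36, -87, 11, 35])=[ - 87, - 59, - 42 , - 62/3 , 11,  35, 36,50] 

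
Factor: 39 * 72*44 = 123552=   2^5* 3^3*11^1 * 13^1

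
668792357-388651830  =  280140527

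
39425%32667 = 6758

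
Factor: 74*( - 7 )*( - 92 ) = 47656  =  2^3*7^1*23^1*37^1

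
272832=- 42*( - 6496 )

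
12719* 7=89033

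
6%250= 6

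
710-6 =704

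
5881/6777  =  5881/6777  =  0.87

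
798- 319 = 479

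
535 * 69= 36915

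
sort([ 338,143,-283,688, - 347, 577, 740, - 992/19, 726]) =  [ - 347, - 283,-992/19, 143,  338, 577, 688 , 726, 740]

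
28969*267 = 7734723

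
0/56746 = 0 = 0.00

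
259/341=259/341  =  0.76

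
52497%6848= 4561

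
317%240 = 77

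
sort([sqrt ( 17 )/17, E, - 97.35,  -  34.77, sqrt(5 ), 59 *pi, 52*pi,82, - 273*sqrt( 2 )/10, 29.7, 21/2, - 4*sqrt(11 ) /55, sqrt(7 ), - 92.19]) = [ - 97.35, - 92.19, - 273*sqrt(2 ) /10, - 34.77, - 4*sqrt(11) /55, sqrt(17 )/17, sqrt( 5 ), sqrt( 7), E , 21/2,29.7, 82, 52*pi,59*pi ]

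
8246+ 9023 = 17269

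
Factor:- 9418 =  - 2^1*17^1 * 277^1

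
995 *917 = 912415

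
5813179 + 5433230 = 11246409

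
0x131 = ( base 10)305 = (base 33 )98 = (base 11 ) 258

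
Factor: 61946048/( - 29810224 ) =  - 3871628/1863139 = - 2^2*73^1*977^(  -  1)*1907^ ( - 1 )*13259^1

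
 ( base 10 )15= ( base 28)F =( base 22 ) f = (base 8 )17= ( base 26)f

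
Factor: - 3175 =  - 5^2*127^1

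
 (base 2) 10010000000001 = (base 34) 7x3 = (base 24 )g01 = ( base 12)5401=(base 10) 9217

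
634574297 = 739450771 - 104876474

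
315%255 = 60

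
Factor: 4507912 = 2^3*563489^1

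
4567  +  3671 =8238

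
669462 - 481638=187824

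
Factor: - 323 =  - 17^1*19^1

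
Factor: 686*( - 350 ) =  - 240100   =  - 2^2 * 5^2*7^4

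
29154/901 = 32+322/901 = 32.36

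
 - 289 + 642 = 353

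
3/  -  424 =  - 1 + 421/424 = - 0.01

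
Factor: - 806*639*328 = -168931152 = - 2^4*3^2 *13^1*31^1*41^1*71^1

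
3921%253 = 126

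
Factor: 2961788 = 2^2*331^1*2237^1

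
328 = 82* 4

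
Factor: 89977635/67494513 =29992545/22498171 = 3^3*5^1*11^1*19^1 * 29^( - 1)*359^(- 1 )*1063^1*2161^( - 1)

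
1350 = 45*30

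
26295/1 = 26295 =26295.00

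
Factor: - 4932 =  - 2^2*3^2 *137^1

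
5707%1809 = 280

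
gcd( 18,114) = 6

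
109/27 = 109/27 = 4.04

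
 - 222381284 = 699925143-922306427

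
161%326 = 161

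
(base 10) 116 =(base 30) 3Q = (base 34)3E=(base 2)1110100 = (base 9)138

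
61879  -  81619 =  - 19740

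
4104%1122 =738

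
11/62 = 11/62= 0.18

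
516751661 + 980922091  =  1497673752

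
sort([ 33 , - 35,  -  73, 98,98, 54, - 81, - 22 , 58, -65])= [- 81, - 73, - 65, - 35,-22,  33, 54,58, 98 , 98 ] 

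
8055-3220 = 4835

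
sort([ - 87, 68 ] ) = [ - 87, 68 ] 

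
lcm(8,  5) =40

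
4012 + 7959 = 11971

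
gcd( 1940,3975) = 5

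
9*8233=74097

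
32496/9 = 3610+2/3 = 3610.67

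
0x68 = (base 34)32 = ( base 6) 252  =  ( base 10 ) 104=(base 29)3H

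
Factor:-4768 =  - 2^5 *149^1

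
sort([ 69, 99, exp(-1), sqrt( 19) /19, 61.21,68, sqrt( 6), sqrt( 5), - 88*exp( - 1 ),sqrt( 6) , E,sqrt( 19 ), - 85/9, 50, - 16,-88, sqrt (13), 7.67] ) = [ -88, - 88*exp( - 1),-16, - 85/9,sqrt( 19 ) /19, exp(  -  1 ),sqrt( 5 ), sqrt( 6),sqrt(6), E, sqrt( 13 ), sqrt(19 ), 7.67, 50, 61.21, 68,69, 99 ] 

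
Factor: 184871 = 199^1*929^1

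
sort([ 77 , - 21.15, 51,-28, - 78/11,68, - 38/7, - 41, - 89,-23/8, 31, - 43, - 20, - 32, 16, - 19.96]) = [-89, - 43, - 41,  -  32, - 28, - 21.15, - 20, - 19.96,-78/11, - 38/7, -23/8, 16 , 31, 51, 68, 77]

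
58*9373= 543634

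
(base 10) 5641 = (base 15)1a11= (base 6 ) 42041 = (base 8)13011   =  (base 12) 3321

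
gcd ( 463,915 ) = 1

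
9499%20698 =9499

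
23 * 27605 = 634915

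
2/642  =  1/321 = 0.00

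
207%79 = 49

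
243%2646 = 243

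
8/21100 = 2/5275 = 0.00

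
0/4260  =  0 = 0.00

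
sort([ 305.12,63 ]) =[63, 305.12]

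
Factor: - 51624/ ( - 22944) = 2^( - 2 )*3^2 = 9/4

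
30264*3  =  90792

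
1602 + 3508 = 5110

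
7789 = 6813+976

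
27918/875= 27918/875=31.91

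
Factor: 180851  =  11^1*41^1*401^1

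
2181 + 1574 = 3755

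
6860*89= 610540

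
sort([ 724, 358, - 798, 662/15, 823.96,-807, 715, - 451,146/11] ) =[-807,-798,-451 , 146/11,  662/15,358, 715, 724, 823.96]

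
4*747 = 2988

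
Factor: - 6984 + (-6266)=  -  2^1*5^3*53^1= -13250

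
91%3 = 1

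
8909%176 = 109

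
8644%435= 379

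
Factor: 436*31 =13516 = 2^2*31^1 *109^1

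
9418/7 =1345+3/7 =1345.43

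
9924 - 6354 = 3570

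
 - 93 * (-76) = 7068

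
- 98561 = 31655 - 130216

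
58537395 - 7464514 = 51072881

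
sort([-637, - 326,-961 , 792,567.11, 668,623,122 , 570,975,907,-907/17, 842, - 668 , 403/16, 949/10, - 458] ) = [-961,-668,-637,  -  458, - 326, - 907/17,  403/16, 949/10,122, 567.11,570, 623, 668, 792, 842, 907,  975 ]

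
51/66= 17/22 = 0.77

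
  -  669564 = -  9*74396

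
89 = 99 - 10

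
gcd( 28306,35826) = 2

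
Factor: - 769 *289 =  - 222241= -  17^2*769^1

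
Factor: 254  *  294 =74676 = 2^2*3^1 * 7^2*127^1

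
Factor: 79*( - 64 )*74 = - 374144 = -2^7*37^1*79^1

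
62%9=8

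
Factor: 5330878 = 2^1*7^1*380777^1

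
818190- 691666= 126524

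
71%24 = 23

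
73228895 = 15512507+57716388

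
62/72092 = 31/36046= 0.00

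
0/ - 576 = 0/1 = - 0.00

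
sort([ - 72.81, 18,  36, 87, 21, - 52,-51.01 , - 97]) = [ - 97, - 72.81,-52, - 51.01,18,21,36, 87] 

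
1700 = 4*425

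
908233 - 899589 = 8644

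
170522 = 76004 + 94518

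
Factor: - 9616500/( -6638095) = 2^2*3^2*5^2*2137^1*1327619^(  -  1) = 1923300/1327619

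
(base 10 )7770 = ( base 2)1111001011010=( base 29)96R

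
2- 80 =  - 78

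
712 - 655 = 57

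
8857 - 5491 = 3366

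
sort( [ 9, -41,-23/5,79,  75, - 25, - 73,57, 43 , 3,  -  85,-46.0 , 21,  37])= [ - 85,-73, - 46.0,  -  41,-25, - 23/5, 3,9, 21, 37,  43,57,75, 79 ]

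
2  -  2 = 0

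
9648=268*36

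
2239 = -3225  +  5464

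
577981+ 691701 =1269682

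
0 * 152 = 0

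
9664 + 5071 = 14735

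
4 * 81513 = 326052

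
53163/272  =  53163/272 = 195.45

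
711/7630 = 711/7630  =  0.09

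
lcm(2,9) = 18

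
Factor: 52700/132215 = 2^2*5^1 * 17^1*853^( - 1 )= 340/853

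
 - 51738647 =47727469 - 99466116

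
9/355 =9/355 = 0.03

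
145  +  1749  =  1894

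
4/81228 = 1/20307 = 0.00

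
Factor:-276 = - 2^2*3^1*23^1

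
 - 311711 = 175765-487476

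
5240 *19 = 99560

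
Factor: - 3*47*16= - 2256 = -2^4*3^1 * 47^1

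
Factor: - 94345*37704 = - 3557183880 = - 2^3*3^1*5^1*1571^1*18869^1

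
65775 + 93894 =159669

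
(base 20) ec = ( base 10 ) 292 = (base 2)100100100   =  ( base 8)444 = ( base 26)b6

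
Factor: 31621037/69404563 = 7^1*17^1 * 37^( - 1)*67^( - 1 ) *467^1*569^1*27997^ (  -  1 ) 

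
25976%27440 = 25976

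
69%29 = 11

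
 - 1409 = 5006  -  6415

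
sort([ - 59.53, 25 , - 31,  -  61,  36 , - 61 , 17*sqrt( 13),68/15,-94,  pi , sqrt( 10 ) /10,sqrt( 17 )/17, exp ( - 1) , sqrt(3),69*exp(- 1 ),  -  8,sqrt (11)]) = [ - 94, - 61,- 61,-59.53, - 31, - 8,sqrt ( 17)/17, sqrt( 10)/10, exp( - 1), sqrt(3), pi,sqrt( 11),68/15,25, 69 * exp(- 1 ) , 36, 17 * sqrt( 13 ) ] 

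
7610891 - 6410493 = 1200398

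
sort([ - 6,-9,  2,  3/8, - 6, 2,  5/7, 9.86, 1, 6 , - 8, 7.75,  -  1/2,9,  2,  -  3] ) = [ -9 ,  -  8, - 6,  -  6, - 3,-1/2, 3/8,5/7, 1,2, 2,2, 6,  7.75, 9, 9.86] 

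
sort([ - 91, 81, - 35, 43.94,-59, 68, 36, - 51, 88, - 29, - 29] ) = [- 91,-59, - 51, - 35, - 29 ,  -  29, 36,43.94, 68, 81, 88]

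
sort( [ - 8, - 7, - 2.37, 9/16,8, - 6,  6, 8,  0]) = [ - 8,-7, - 6,  -  2.37 , 0,  9/16, 6,  8, 8] 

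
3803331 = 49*77619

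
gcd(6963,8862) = 633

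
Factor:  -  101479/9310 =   -  109/10 = - 2^ (  -  1 )*5^( - 1)* 109^1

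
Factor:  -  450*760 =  - 342000 = - 2^4*3^2*5^3* 19^1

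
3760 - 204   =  3556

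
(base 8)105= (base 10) 69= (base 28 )2d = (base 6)153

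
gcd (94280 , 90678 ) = 2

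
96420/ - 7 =-96420/7 = - 13774.29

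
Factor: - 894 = -2^1*3^1 * 149^1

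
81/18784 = 81/18784 = 0.00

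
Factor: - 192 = - 2^6*3^1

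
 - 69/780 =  - 23/260 = - 0.09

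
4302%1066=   38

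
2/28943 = 2/28943 = 0.00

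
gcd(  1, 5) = 1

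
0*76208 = 0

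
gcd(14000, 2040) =40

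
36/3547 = 36/3547 = 0.01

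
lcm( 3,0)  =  0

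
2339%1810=529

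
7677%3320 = 1037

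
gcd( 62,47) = 1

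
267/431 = 267/431 = 0.62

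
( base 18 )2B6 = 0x354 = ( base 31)rf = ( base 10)852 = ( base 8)1524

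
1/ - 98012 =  - 1/98012 = - 0.00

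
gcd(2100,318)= 6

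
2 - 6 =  - 4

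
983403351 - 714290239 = 269113112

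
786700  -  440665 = 346035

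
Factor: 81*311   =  3^4*311^1 = 25191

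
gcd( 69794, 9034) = 2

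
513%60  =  33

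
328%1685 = 328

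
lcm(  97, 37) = 3589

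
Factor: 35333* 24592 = 868909136  =  2^4 * 29^1*53^1*89^1*397^1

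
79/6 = 13 + 1/6 = 13.17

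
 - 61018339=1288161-62306500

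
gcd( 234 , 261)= 9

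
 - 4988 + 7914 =2926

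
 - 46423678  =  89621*( - 518)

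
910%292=34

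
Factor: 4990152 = 2^3*3^1*207923^1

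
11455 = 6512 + 4943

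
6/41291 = 6/41291 = 0.00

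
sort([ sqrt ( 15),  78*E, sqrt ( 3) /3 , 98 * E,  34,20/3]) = [ sqrt( 3 )/3, sqrt( 15),20/3,  34, 78*E,98*E]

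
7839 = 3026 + 4813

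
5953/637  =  9 + 220/637 = 9.35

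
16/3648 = 1/228 =0.00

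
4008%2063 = 1945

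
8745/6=2915/2 = 1457.50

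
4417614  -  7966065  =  -3548451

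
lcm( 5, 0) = 0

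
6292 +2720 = 9012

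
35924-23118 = 12806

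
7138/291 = 7138/291= 24.53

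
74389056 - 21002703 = 53386353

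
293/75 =293/75 = 3.91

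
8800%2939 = 2922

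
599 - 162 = 437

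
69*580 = 40020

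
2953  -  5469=  -  2516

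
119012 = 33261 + 85751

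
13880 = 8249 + 5631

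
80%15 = 5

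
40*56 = 2240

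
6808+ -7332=-524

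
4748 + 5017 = 9765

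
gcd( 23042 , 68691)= 1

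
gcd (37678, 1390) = 2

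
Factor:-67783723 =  - 7^1 *131^1*193^1 * 383^1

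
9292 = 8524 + 768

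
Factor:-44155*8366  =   - 2^1 * 5^1*47^1 * 89^1*8831^1 = -369400730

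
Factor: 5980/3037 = 2^2*5^1*13^1 *23^1*3037^( - 1)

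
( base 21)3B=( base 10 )74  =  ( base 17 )46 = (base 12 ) 62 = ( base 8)112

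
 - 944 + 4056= 3112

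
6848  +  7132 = 13980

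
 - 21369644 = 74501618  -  95871262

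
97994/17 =97994/17 = 5764.35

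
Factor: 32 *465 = 2^5*3^1*5^1*31^1 = 14880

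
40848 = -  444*( - 92 ) 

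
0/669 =0 =0.00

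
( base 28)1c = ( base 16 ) 28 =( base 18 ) 24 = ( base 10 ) 40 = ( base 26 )1E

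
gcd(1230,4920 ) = 1230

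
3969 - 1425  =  2544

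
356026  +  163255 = 519281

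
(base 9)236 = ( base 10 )195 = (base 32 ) 63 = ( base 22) 8j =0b11000011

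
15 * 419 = 6285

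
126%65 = 61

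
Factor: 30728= 2^3*23^1* 167^1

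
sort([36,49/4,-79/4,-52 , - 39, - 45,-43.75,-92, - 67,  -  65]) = [-92, - 67,-65,  -  52, - 45,  -  43.75,- 39,  -  79/4, 49/4 , 36]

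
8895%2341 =1872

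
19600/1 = 19600=19600.00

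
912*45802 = 41771424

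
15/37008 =5/12336 = 0.00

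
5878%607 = 415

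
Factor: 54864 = 2^4 * 3^3 * 127^1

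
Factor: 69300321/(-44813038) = -2^( - 1)*3^1 * 251^ (-1 ) *317^1*72871^1*89269^(-1)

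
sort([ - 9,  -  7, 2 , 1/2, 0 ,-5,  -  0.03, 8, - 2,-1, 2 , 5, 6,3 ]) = [- 9,-7 , - 5,  -  2, - 1, - 0.03, 0,1/2, 2, 2, 3, 5,6,  8] 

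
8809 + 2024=10833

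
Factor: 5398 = 2^1*2699^1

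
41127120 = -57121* (-720)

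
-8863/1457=-8863/1457 = - 6.08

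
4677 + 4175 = 8852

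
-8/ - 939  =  8/939 = 0.01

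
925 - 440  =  485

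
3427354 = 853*4018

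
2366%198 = 188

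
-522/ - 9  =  58 + 0/1 = 58.00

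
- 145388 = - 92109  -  53279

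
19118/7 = 19118/7 = 2731.14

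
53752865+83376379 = 137129244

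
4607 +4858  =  9465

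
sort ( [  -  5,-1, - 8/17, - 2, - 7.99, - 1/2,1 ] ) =[ - 7.99, - 5, - 2, - 1,  -  1/2, - 8/17,1]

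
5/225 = 1/45 = 0.02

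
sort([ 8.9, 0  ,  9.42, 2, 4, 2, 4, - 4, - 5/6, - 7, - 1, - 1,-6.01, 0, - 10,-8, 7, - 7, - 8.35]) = [-10, - 8.35, - 8, - 7, - 7,-6.01, - 4 , - 1, - 1, - 5/6,0, 0, 2,2,  4, 4, 7,  8.9, 9.42] 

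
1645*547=899815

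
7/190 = 7/190 = 0.04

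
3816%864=360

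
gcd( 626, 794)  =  2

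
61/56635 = 61/56635=0.00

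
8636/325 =26+186/325 = 26.57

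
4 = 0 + 4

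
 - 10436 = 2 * (-5218 ) 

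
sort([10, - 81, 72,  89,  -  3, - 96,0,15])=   [-96, - 81, - 3 , 0,10, 15, 72, 89]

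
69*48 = 3312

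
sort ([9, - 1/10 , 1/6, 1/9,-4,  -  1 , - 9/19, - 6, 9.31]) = [  -  6, - 4, - 1,  -  9/19, - 1/10  ,  1/9 , 1/6,9,  9.31] 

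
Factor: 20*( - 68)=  - 1360 = - 2^4 * 5^1*17^1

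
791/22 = 791/22 = 35.95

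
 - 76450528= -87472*874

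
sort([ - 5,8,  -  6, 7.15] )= [-6, - 5, 7.15, 8] 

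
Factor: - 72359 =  - 7^1*10337^1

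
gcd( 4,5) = 1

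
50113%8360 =8313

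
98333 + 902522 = 1000855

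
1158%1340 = 1158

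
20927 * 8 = 167416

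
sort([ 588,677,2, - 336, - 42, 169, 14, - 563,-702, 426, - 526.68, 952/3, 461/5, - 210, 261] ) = [ - 702, - 563,-526.68, - 336, - 210,- 42, 2, 14, 461/5, 169,261,952/3, 426, 588, 677]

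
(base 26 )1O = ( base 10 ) 50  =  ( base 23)24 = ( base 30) 1K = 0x32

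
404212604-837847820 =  - 433635216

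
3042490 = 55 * 55318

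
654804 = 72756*9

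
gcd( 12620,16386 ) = 2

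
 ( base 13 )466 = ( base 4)23320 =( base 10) 760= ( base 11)631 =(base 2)1011111000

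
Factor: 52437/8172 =77/12 = 2^(  -  2 )*3^( - 1)*7^1*11^1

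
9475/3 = 9475/3 = 3158.33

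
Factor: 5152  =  2^5*7^1 * 23^1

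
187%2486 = 187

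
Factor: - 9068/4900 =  - 2267/1225 = - 5^( - 2 )*7^(-2 )*2267^1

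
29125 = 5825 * 5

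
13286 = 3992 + 9294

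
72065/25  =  14413/5 = 2882.60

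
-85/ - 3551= 85/3551 = 0.02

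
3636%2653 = 983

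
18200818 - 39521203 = -21320385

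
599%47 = 35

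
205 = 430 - 225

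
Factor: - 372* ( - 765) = 2^2 * 3^3 * 5^1 * 17^1*31^1 = 284580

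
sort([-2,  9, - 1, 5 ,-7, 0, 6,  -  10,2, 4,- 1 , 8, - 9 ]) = [-10, - 9, - 7, -2, - 1, - 1, 0,2,  4,5, 6,8,9]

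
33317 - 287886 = -254569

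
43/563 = 43/563= 0.08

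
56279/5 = 11255 + 4/5 = 11255.80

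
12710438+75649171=88359609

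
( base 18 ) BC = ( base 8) 322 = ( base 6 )550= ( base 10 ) 210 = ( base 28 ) 7e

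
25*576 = 14400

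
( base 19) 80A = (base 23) 5b0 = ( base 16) b52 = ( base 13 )141C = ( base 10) 2898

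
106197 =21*5057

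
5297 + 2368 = 7665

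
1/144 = 1/144 = 0.01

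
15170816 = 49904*304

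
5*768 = 3840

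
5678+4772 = 10450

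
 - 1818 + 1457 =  - 361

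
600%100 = 0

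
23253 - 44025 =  - 20772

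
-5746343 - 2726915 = -8473258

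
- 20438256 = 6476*(  -  3156) 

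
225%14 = 1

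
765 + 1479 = 2244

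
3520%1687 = 146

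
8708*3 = 26124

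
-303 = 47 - 350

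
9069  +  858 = 9927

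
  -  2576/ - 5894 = 184/421 = 0.44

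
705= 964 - 259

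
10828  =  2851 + 7977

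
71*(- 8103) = -575313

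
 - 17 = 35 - 52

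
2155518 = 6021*358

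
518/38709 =518/38709= 0.01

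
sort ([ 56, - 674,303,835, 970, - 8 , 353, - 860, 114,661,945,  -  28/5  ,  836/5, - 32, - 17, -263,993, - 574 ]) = [ - 860, - 674, - 574, - 263,-32, - 17 , - 8, - 28/5,  56 , 114,836/5,303, 353, 661,835, 945,970,  993 ] 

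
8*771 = 6168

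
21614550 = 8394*2575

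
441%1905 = 441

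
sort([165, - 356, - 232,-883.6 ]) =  [ - 883.6,-356, - 232, 165 ]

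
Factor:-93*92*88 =  -  2^5*3^1*11^1*23^1*31^1 = - 752928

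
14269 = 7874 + 6395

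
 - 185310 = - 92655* 2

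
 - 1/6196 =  - 1  +  6195/6196 = -0.00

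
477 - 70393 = - 69916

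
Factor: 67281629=67281629^1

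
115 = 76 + 39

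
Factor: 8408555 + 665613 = 9074168 = 2^3*  1134271^1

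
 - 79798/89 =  - 897+35/89 = - 896.61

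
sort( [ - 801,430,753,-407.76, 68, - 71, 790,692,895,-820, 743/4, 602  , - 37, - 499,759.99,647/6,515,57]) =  [  -  820, - 801, -499, - 407.76,-71, - 37, 57,68, 647/6, 743/4,430, 515,602,  692,753, 759.99,790,895]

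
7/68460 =1/9780=0.00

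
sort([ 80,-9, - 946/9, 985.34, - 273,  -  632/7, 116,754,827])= [ - 273, - 946/9, -632/7, - 9, 80,116,754,827,985.34 ] 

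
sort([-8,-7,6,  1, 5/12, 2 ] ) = [ - 8, - 7, 5/12, 1,2, 6]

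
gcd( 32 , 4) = 4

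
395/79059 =395/79059 = 0.00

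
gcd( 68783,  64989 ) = 1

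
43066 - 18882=24184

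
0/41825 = 0=0.00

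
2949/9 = 327 + 2/3= 327.67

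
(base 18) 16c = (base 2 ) 110111100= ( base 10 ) 444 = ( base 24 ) IC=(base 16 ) 1BC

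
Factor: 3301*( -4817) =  - 15900917 = -3301^1*4817^1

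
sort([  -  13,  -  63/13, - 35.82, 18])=[ - 35.82,- 13, - 63/13, 18]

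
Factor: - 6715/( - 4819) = 5^1*17^1*61^(-1 ) = 85/61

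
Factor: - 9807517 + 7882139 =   -  2^1 * 7^1*13^1*71^1*149^1 = - 1925378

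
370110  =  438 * 845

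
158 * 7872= 1243776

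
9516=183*52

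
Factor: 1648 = 2^4*103^1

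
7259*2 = 14518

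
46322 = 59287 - 12965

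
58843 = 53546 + 5297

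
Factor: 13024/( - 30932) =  - 2^3*19^(-1) = -  8/19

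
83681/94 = 83681/94 = 890.22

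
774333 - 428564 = 345769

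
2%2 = 0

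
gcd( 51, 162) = 3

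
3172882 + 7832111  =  11004993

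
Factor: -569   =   - 569^1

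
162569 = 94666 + 67903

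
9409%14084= 9409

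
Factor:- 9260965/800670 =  -1852193/160134=- 2^(- 1) * 3^(  -  1)* 7^1*13^(- 1 )*2053^(-1 ) * 264599^1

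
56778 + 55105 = 111883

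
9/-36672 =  - 3/12224 = - 0.00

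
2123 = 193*11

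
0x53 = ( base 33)2H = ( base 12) 6B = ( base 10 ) 83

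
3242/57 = 56 + 50/57 = 56.88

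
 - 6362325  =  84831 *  ( - 75 )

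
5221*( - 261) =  - 1362681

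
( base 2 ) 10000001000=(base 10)1032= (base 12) 720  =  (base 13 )615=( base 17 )39C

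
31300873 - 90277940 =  - 58977067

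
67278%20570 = 5568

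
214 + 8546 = 8760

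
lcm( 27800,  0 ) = 0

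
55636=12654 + 42982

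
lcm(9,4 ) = 36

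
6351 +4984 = 11335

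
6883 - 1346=5537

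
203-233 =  - 30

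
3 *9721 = 29163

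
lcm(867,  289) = 867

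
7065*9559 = 67534335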